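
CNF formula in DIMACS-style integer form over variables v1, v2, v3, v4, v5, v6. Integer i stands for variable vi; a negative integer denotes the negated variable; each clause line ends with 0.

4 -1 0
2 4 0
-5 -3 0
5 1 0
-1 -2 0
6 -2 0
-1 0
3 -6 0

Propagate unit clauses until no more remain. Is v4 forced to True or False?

True

Unit clause (~v1) sets v1 = False.
(v1 | v5) with v1 = False leaves only v5, so v5 = True.
From (~v5 | ~v3) and v5 = True: v3 = False.
(v3 | ~v6): since v3 = False, the clause reduces to (~v6). v6 = False.
From (~v2 | v6) and v6 = False: v2 = False.
(v4 | v2): since v2 = False, the clause reduces to (v4). v4 = True.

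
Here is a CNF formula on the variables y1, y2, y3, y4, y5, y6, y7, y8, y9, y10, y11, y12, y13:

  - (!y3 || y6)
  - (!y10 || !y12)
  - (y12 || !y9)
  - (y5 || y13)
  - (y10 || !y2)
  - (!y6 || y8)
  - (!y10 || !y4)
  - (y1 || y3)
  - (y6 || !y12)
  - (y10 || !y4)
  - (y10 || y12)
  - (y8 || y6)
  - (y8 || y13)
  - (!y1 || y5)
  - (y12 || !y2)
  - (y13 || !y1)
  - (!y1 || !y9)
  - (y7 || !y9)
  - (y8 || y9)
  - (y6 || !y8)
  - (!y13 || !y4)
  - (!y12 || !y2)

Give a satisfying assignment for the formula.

y1=False, y2=False, y3=True, y4=False, y5=True, y6=True, y7=True, y8=True, y9=False, y10=False, y11=True, y12=True, y13=True

y2 occurs only negated in the remaining clauses — set y2 = False.
y4 occurs only negated in the remaining clauses — set y4 = False.
Try y1 = False.
  then y3 is forced to True.
  then y6 is forced to True.
  then y8 is forced to True.
Set y5 = True and propagate.
The remaining clauses are satisfied by y7 = True, y9 = False, y10 = False, y11 = True, y12 = True, y13 = True.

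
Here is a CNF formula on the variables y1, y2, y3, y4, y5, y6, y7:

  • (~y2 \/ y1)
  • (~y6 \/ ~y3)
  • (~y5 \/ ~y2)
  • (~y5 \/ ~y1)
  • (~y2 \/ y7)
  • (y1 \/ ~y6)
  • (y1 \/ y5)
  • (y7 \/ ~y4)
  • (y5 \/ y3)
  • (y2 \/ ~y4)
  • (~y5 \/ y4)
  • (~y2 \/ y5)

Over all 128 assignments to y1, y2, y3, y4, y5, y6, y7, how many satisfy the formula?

2

The models are:
  y1=1 y2=0 y3=1 y4=0 y5=0 y6=0 y7=0
  y1=1 y2=0 y3=1 y4=0 y5=0 y6=0 y7=1
Count: 2.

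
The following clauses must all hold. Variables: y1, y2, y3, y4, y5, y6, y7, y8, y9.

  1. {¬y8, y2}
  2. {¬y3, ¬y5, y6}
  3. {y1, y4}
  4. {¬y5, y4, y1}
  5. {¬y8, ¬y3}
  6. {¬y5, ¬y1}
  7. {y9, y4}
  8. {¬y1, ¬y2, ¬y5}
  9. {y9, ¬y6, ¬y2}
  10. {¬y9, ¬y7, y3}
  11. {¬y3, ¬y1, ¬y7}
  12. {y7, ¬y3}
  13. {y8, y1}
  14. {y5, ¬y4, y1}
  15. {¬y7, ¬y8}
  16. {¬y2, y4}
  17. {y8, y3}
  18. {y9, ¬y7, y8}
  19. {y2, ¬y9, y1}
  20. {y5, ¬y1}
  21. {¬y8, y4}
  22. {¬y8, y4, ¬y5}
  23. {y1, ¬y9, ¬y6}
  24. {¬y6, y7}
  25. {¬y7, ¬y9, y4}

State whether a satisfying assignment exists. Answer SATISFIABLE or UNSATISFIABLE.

SATISFIABLE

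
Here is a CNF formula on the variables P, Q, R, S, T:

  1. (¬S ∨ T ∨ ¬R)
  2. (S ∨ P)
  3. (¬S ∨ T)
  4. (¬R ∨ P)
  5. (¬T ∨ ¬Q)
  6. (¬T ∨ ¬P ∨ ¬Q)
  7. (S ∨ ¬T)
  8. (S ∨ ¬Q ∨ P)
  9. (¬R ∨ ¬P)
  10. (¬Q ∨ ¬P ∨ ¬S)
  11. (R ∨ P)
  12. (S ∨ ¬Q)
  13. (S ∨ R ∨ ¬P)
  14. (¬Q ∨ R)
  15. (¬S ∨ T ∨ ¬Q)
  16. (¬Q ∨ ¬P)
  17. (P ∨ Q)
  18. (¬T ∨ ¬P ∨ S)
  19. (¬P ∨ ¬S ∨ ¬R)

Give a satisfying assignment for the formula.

P=T, Q=F, R=F, S=T, T=T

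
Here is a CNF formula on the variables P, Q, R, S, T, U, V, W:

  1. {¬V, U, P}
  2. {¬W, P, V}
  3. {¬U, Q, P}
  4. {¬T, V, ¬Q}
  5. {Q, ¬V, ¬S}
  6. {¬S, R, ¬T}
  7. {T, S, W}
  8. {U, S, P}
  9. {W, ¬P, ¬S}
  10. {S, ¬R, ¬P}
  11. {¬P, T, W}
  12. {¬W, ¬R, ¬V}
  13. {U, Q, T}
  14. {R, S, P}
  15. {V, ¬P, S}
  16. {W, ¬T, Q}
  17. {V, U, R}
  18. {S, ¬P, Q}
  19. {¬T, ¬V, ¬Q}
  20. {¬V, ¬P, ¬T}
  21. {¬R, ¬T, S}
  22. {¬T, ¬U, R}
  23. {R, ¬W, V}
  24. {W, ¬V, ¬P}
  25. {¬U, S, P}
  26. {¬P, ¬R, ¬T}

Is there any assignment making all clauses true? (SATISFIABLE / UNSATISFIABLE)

SATISFIABLE

Branch on P: take P = True.
Set Q = True and propagate.
For the remaining variables, R = False, S = True, T = False, U = True, V = True, W = True works.
Every clause has at least one true literal under this assignment.
So P=T, Q=T, R=F, S=T, T=F, U=T, V=T, W=T is a satisfying assignment.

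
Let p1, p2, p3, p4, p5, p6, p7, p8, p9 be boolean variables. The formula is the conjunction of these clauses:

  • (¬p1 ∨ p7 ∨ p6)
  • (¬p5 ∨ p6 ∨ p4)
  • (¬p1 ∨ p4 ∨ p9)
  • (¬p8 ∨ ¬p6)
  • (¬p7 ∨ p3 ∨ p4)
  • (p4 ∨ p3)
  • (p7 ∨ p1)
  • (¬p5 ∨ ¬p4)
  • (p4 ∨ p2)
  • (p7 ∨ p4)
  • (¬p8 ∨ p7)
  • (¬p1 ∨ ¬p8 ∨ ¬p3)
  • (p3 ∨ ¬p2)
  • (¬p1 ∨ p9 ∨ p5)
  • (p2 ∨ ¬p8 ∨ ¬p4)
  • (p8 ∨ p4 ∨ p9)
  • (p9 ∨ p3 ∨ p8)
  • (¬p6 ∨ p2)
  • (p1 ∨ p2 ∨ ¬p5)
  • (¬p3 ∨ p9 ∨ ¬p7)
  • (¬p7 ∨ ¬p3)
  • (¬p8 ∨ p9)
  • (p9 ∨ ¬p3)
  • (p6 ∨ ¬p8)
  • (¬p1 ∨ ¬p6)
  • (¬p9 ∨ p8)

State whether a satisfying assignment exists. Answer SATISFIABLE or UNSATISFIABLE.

UNSATISFIABLE

p4 = True:
  p8 = True:
    propagation gives p6=False; an empty clause results — contradiction.
  p8 = False:
    propagation gives p9=False, p1=False, p7=True, p3=True; an empty clause results — contradiction.
p4 = False:
  propagation gives p3=True, p2=True, p7=True; an empty clause results — contradiction.
Every branch closes, so no satisfying assignment exists.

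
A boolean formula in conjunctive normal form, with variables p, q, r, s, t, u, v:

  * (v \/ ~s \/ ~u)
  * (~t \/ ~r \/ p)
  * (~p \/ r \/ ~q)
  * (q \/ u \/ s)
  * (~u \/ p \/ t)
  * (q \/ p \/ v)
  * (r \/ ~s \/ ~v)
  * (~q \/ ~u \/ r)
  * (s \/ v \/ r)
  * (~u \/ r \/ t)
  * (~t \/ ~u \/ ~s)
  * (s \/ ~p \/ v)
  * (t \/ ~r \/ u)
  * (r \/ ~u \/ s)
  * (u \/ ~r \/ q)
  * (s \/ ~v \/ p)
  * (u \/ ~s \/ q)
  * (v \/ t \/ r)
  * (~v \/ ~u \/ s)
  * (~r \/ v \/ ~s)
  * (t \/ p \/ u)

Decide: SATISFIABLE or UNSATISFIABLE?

SATISFIABLE

Branch on p: take p = True.
Set q = True and propagate.
  then r is forced to True.
Set s = True and propagate.
  then v is forced to True.
For the remaining variables, t = False, u = True works.
So p = True, q = True, r = True, s = True, t = False, u = True, v = True is a satisfying assignment.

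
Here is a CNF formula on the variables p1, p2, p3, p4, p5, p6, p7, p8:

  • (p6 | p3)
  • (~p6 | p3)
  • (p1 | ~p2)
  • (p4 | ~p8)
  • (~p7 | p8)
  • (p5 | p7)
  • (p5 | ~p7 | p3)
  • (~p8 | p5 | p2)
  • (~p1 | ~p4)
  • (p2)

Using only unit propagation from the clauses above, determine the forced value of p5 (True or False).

True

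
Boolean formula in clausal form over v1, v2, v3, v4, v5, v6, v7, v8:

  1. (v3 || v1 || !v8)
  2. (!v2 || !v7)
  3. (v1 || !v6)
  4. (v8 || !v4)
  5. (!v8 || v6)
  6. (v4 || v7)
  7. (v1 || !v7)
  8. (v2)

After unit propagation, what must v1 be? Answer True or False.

True

Unit clause (v2) sets v2 = True.
(!v7 || !v2): since v2 = True, the clause reduces to (!v7). v7 = False.
(v7 || v4) with v7 = False leaves only v4, so v4 = True.
(!v4 || v8): since v4 = True, the clause reduces to (v8). v8 = True.
From (!v8 || v6) and v8 = True: v6 = True.
(v1 || !v6): since v6 = True, the clause reduces to (v1). v1 = True.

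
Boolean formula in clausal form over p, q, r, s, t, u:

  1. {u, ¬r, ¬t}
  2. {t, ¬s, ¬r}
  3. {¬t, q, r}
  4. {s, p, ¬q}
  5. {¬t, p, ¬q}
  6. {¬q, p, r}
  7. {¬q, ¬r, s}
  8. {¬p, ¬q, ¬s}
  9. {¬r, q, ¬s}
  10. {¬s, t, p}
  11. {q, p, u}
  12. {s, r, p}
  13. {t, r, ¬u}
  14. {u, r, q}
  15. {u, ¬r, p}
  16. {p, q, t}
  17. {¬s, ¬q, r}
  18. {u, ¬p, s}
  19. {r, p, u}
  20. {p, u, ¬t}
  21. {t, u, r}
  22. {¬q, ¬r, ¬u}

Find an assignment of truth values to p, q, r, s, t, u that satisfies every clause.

p = 1, q = 0, r = 1, s = 0, t = 0, u = 1

Check each clause:
  1. {¬r, u, ¬t} — ¬t is true.
  2. {¬s, ¬r, t} — ¬s is true.
  3. {r, ¬t, q} — r is true.
  4. {¬q, s, p} — p is true.
  5. {¬q, p, ¬t} — p is true.
  6. {¬q, r, p} — p is true.
  7. {¬q, ¬r, s} — ¬q is true.
  8. {¬s, ¬p, ¬q} — ¬s is true.
  9. {¬s, ¬r, q} — ¬s is true.
  10. {t, ¬s, p} — p is true.
  11. {u, q, p} — p is true.
  12. {r, p, s} — p is true.
  13. {¬u, r, t} — r is true.
  14. {u, q, r} — r is true.
  15. {p, u, ¬r} — p is true.
  16. {t, q, p} — p is true.
  17. {¬q, ¬s, r} — r is true.
  18. {¬p, u, s} — u is true.
  19. {u, r, p} — p is true.
  20. {u, ¬t, p} — p is true.
  21. {r, t, u} — r is true.
  22. {¬q, ¬r, ¬u} — ¬q is true.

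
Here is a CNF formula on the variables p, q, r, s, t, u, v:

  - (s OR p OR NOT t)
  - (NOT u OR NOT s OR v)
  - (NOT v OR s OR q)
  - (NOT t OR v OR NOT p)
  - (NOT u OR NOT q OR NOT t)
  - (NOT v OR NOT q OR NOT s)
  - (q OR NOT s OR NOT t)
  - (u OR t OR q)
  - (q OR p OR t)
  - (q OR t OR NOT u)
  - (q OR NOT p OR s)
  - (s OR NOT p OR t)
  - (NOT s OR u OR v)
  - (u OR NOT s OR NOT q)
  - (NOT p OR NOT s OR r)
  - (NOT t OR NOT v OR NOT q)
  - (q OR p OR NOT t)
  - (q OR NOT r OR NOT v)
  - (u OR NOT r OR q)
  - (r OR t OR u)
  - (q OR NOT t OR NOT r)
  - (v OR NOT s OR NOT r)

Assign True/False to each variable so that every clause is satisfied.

p = False, q = True, r = False, s = False, t = False, u = True, v = True

Check each clause:
  1. (p OR s OR NOT t) — NOT t is true.
  2. (v OR NOT u OR NOT s) — NOT s is true.
  3. (q OR s OR NOT v) — q is true.
  4. (NOT p OR v OR NOT t) — NOT t is true.
  5. (NOT t OR NOT q OR NOT u) — NOT t is true.
  6. (NOT v OR NOT s OR NOT q) — NOT s is true.
  7. (NOT t OR NOT s OR q) — q is true.
  8. (u OR t OR q) — q is true.
  9. (p OR t OR q) — q is true.
  10. (t OR q OR NOT u) — q is true.
  11. (NOT p OR q OR s) — q is true.
  12. (s OR NOT p OR t) — NOT p is true.
  13. (NOT s OR u OR v) — NOT s is true.
  14. (NOT s OR u OR NOT q) — NOT s is true.
  15. (NOT s OR NOT p OR r) — NOT s is true.
  16. (NOT q OR NOT t OR NOT v) — NOT t is true.
  17. (q OR p OR NOT t) — q is true.
  18. (NOT r OR NOT v OR q) — q is true.
  19. (NOT r OR u OR q) — q is true.
  20. (r OR t OR u) — u is true.
  21. (NOT r OR q OR NOT t) — q is true.
  22. (NOT r OR NOT s OR v) — NOT s is true.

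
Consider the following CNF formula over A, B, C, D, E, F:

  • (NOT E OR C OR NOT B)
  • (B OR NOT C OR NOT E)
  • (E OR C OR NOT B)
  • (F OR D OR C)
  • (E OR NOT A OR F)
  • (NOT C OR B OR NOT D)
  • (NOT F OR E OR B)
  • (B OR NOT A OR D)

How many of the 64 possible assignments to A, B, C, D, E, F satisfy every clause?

Case analysis on B and C:
  B=T, C=T: D free; 7 ways for (A,E,F) × 2^1 = 14.
  B=T, C=F: a clause becomes empty — 0.
  B=F, C=T: remaining (A,D,E,F) ∈ {(F,F,F,F)} — 1.
  B=F, C=F: 6 of the 16 assignments to (A,D,E,F) work.
Total: 14 + 0 + 1 + 6 = 21.

21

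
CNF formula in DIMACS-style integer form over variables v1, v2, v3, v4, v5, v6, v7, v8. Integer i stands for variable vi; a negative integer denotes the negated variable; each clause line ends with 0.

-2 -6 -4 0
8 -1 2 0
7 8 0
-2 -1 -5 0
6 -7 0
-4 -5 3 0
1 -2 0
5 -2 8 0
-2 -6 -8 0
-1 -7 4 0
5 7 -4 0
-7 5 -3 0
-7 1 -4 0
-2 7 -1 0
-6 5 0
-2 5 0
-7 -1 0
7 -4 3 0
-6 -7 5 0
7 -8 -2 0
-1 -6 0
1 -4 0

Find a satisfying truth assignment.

v1=T, v2=F, v3=T, v4=F, v5=T, v6=F, v7=F, v8=T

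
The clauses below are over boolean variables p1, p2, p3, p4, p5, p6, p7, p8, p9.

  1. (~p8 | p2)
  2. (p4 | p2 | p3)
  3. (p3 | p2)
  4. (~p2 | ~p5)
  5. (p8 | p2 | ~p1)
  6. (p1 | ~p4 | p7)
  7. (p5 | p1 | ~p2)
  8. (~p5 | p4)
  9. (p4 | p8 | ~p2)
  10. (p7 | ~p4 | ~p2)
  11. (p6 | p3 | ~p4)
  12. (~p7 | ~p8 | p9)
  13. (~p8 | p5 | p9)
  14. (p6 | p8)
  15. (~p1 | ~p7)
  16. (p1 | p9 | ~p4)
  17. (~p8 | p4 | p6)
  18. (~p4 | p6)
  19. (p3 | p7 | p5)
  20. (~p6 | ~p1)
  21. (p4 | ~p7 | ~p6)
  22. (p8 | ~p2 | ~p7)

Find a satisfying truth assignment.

Pure literal: p3 appears only positively; assign p3 = True.
Pure literal: p9 appears only positively; assign p9 = True.
Try p1 = False.
Set p2 = False and propagate.
  then p8 is forced to False.
  then p6 is forced to True.
Try p4 = True.
  then p7 is forced to True.
p5 is now unconstrained; take p5 = False.
Every clause has at least one true literal under this assignment.

p1 = F  p2 = F  p3 = T  p4 = T  p5 = F  p6 = T  p7 = T  p8 = F  p9 = T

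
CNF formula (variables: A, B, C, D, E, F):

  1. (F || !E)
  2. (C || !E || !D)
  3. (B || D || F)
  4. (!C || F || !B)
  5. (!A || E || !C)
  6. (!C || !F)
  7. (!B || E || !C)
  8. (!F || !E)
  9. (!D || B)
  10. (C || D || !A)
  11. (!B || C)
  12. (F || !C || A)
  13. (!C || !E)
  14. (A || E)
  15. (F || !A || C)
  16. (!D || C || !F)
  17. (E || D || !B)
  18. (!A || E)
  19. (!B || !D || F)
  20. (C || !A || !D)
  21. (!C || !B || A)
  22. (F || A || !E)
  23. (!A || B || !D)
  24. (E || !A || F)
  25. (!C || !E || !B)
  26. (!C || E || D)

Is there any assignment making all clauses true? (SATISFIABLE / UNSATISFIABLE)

C = True:
  propagation gives F=False, E=False, B=False, D=True; an empty clause results — contradiction.
C = False:
  propagation gives B=False, D=False, F=True, E=False; an empty clause results — contradiction.
Every branch closes, so no satisfying assignment exists.

UNSATISFIABLE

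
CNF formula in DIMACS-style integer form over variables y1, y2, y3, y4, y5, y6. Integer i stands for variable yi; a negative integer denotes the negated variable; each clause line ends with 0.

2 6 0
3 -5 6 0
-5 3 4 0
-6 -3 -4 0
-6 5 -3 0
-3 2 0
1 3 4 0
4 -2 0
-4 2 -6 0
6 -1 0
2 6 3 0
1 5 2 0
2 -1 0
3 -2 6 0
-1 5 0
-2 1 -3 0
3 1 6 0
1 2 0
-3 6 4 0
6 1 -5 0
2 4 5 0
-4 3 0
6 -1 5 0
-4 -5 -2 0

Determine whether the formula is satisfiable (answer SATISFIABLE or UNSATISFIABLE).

y2 = True:
  propagation gives y4=True, y3=True, y6=False, y1=False; an empty clause results — contradiction.
y2 = False:
  propagation gives y6=True, y3=False, y4=False, y5=False; an empty clause results — contradiction.
Every branch closes, so no satisfying assignment exists.

UNSATISFIABLE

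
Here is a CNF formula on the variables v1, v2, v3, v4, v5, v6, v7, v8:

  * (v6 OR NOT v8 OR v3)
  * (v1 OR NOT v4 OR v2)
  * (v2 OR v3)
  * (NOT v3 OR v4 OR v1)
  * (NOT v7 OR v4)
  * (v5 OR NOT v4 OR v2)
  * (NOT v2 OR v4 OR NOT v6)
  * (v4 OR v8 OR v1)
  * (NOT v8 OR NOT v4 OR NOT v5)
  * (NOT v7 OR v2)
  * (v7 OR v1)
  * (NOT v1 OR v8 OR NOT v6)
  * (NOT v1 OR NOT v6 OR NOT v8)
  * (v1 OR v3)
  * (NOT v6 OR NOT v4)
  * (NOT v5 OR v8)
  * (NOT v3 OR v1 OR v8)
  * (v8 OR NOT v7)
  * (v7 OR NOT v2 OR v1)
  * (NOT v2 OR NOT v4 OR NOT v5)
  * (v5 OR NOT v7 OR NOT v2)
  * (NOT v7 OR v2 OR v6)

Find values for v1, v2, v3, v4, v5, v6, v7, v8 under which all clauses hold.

v1=1, v2=1, v3=1, v4=0, v5=0, v6=0, v7=0, v8=1

Set v1 = True and propagate.
For the remaining variables, v2 = True, v3 = True, v4 = False, v5 = False, v6 = False, v7 = False, v8 = True works.
Every clause has at least one true literal under this assignment.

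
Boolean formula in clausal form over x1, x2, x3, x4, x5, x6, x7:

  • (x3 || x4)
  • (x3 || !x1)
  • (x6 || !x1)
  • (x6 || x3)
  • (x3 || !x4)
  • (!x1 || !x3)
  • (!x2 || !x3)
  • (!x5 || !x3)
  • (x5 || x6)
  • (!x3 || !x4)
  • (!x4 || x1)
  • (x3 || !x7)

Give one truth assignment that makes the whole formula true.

x1=False, x2=False, x3=True, x4=False, x5=False, x6=True, x7=True

x2 occurs only negated in the remaining clauses — set x2 = False.
x6 occurs only positively in the remaining clauses — set x6 = True.
Set x1 = False and propagate.
  then x4 is forced to False.
  then x3 is forced to True.
  then x5 is forced to False.
x7 is now unconstrained; take x7 = True.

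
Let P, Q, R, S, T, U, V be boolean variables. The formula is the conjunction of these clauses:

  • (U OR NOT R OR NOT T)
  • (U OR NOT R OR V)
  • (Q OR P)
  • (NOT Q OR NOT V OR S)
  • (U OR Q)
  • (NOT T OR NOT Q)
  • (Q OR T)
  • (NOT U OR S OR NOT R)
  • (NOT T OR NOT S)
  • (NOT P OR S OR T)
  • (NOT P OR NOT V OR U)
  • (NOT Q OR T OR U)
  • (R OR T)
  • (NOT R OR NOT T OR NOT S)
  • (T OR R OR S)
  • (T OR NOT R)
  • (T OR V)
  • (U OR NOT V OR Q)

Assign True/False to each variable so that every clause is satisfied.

P=True  Q=False  R=False  S=False  T=True  U=True  V=True

Check each clause:
  1. (NOT T OR NOT R OR U) — NOT R is true.
  2. (U OR NOT R OR V) — NOT R is true.
  3. (Q OR P) — P is true.
  4. (NOT V OR S OR NOT Q) — NOT Q is true.
  5. (Q OR U) — U is true.
  6. (NOT Q OR NOT T) — NOT Q is true.
  7. (T OR Q) — T is true.
  8. (NOT U OR NOT R OR S) — NOT R is true.
  9. (NOT S OR NOT T) — NOT S is true.
  10. (NOT P OR T OR S) — T is true.
  11. (NOT V OR NOT P OR U) — U is true.
  12. (U OR NOT Q OR T) — T is true.
  13. (R OR T) — T is true.
  14. (NOT S OR NOT T OR NOT R) — NOT S is true.
  15. (T OR S OR R) — T is true.
  16. (NOT R OR T) — T is true.
  17. (V OR T) — T is true.
  18. (U OR NOT V OR Q) — U is true.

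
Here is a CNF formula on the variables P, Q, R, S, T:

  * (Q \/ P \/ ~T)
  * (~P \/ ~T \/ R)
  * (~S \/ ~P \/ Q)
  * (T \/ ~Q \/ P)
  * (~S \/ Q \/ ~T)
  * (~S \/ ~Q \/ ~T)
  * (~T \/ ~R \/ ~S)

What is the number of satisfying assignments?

Split on T, then Q.
  T=1, Q=1: remaining (P,R,S) ∈ {(0,0,0); (0,1,0); (1,1,0)} — 3.
  T=1, Q=0: remaining (P,R,S) ∈ {(1,1,0)} — 1.
  T=0, Q=1: remaining (P,R,S) ∈ {(1,0,0); (1,0,1); (1,1,0); (1,1,1)} — 4.
  T=0, Q=0: R free; 3 ways for (P,S) × 2^1 = 6.
Total: 3 + 1 + 4 + 6 = 14.

14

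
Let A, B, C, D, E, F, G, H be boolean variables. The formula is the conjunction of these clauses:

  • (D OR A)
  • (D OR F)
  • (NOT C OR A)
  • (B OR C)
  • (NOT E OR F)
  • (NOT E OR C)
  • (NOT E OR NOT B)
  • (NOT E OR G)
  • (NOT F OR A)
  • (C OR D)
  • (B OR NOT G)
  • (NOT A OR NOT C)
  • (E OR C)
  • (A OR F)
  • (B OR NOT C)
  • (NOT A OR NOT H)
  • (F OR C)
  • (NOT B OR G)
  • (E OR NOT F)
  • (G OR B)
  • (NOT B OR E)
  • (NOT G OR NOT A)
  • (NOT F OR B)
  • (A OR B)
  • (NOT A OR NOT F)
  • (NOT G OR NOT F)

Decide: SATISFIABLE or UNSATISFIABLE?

A = True:
  propagation gives C=False, B=True, E=False; an empty clause results — contradiction.
A = False:
  propagation gives D=True, C=False, B=True, E=False; an empty clause results — contradiction.
Every branch closes, so no satisfying assignment exists.

UNSATISFIABLE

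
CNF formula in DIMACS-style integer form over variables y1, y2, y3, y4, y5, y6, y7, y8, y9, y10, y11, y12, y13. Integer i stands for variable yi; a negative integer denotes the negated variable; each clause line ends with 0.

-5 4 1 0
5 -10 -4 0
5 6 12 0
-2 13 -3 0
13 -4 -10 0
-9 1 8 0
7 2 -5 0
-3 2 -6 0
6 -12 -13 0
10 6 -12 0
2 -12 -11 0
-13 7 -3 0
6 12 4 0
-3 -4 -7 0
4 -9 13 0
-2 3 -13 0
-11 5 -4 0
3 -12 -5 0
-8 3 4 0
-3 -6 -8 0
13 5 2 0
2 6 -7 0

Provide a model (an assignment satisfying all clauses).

y1=T  y2=T  y3=F  y4=T  y5=T  y6=T  y7=F  y8=T  y9=F  y10=F  y11=T  y12=F  y13=F

Pure literal: y1 appears only positively; assign y1 = True.
y9 occurs only negated in the remaining clauses — set y9 = False.
Branch on y2: take y2 = True.
For the remaining variables, y3 = False, y4 = True, y5 = True, y6 = True, y7 = False, y8 = True, y10 = False, y11 = True, y12 = False, y13 = False works.
Every clause has at least one true literal under this assignment.
Check each clause:
  1. (y1 OR y4 OR NOT y5) — y1 is true.
  2. (NOT y4 OR NOT y10 OR y5) — y5 is true.
  3. (y5 OR y12 OR y6) — y5 is true.
  4. (NOT y2 OR y13 OR NOT y3) — NOT y3 is true.
  5. (NOT y10 OR y13 OR NOT y4) — NOT y10 is true.
  6. (y1 OR y8 OR NOT y9) — y8 is true.
  7. (NOT y5 OR y2 OR y7) — y2 is true.
  8. (NOT y3 OR NOT y6 OR y2) — y2 is true.
  9. (NOT y12 OR NOT y13 OR y6) — NOT y13 is true.
  10. (NOT y12 OR y10 OR y6) — NOT y12 is true.
  11. (NOT y11 OR y2 OR NOT y12) — y2 is true.
  12. (y7 OR NOT y13 OR NOT y3) — NOT y13 is true.
  13. (y6 OR y4 OR y12) — y4 is true.
  14. (NOT y3 OR NOT y4 OR NOT y7) — NOT y7 is true.
  15. (y13 OR y4 OR NOT y9) — y4 is true.
  16. (y3 OR NOT y13 OR NOT y2) — NOT y13 is true.
  17. (y5 OR NOT y11 OR NOT y4) — y5 is true.
  18. (y3 OR NOT y12 OR NOT y5) — NOT y12 is true.
  19. (y4 OR y3 OR NOT y8) — y4 is true.
  20. (NOT y6 OR NOT y3 OR NOT y8) — NOT y3 is true.
  21. (y5 OR y13 OR y2) — y2 is true.
  22. (y2 OR y6 OR NOT y7) — NOT y7 is true.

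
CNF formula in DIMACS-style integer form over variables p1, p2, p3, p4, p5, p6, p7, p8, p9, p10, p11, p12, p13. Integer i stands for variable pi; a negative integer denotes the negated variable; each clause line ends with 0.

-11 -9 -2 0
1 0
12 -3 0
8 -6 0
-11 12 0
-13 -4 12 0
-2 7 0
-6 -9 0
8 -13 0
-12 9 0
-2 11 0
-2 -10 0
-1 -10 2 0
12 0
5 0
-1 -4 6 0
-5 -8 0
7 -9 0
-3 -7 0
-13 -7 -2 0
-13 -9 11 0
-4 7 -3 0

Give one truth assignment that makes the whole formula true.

p1=1, p2=0, p3=0, p4=0, p5=1, p6=0, p7=1, p8=0, p9=1, p10=0, p11=1, p12=1, p13=0

Check each clause:
  1. (~p2 | ~p9 | ~p11) — ~p2 is true.
  2. (p1) — p1 is true.
  3. (p12 | ~p3) — p12 is true.
  4. (p8 | ~p6) — ~p6 is true.
  5. (~p11 | p12) — p12 is true.
  6. (p12 | ~p4 | ~p13) — ~p13 is true.
  7. (~p2 | p7) — ~p2 is true.
  8. (~p9 | ~p6) — ~p6 is true.
  9. (p8 | ~p13) — ~p13 is true.
  10. (~p12 | p9) — p9 is true.
  11. (~p2 | p11) — p11 is true.
  12. (~p2 | ~p10) — ~p2 is true.
  13. (~p10 | p2 | ~p1) — ~p10 is true.
  14. (p12) — p12 is true.
  15. (p5) — p5 is true.
  16. (~p1 | p6 | ~p4) — ~p4 is true.
  17. (~p8 | ~p5) — ~p8 is true.
  18. (~p9 | p7) — p7 is true.
  19. (~p3 | ~p7) — ~p3 is true.
  20. (~p7 | ~p13 | ~p2) — ~p13 is true.
  21. (~p9 | p11 | ~p13) — p11 is true.
  22. (~p3 | p7 | ~p4) — ~p4 is true.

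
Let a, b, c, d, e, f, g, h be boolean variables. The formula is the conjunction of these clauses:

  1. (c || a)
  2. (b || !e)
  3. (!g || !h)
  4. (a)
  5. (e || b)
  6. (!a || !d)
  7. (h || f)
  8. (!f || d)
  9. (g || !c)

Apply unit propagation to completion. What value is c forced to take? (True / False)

Unit clause (a) sets a = True.
In (!d || !a), !a is now false; !d must hold, so d = False.
From (d || !f) and d = False: f = False.
(f || h): since f = False, the clause reduces to (h). h = True.
(!g || !h): since h = True, the clause reduces to (!g). g = False.
From (g || !c) and g = False: c = False.

False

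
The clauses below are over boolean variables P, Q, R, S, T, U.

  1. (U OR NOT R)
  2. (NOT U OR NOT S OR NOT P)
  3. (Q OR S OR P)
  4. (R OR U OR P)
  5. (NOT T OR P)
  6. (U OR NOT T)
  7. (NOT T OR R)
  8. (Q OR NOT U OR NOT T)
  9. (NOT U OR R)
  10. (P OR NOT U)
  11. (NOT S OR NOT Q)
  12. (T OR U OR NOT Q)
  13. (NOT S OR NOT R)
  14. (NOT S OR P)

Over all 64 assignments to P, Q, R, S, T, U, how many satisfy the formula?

5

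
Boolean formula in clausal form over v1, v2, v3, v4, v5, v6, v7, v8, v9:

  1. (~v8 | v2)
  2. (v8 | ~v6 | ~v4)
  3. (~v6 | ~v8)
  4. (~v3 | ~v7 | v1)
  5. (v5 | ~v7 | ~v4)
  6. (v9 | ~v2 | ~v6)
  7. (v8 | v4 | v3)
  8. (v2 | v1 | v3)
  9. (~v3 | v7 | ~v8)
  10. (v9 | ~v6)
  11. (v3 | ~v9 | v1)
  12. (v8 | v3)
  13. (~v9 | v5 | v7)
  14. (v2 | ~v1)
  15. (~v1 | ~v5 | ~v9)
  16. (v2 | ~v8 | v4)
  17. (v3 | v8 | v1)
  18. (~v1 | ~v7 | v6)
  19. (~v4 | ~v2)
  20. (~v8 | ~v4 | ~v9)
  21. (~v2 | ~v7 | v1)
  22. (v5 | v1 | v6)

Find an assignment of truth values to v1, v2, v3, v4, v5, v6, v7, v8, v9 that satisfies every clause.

v1=1  v2=1  v3=1  v4=0  v5=0  v6=0  v7=0  v8=0  v9=0

Check each clause:
  1. (~v8 | v2) — ~v8 is true.
  2. (~v6 | ~v4 | v8) — ~v6 is true.
  3. (~v8 | ~v6) — ~v8 is true.
  4. (~v7 | ~v3 | v1) — v1 is true.
  5. (~v4 | v5 | ~v7) — ~v7 is true.
  6. (~v2 | ~v6 | v9) — ~v6 is true.
  7. (v4 | v3 | v8) — v3 is true.
  8. (v3 | v2 | v1) — v1 is true.
  9. (~v3 | ~v8 | v7) — ~v8 is true.
  10. (~v6 | v9) — ~v6 is true.
  11. (v3 | v1 | ~v9) — v1 is true.
  12. (v8 | v3) — v3 is true.
  13. (v5 | ~v9 | v7) — ~v9 is true.
  14. (~v1 | v2) — v2 is true.
  15. (~v1 | ~v9 | ~v5) — ~v5 is true.
  16. (~v8 | v4 | v2) — ~v8 is true.
  17. (v3 | v8 | v1) — v1 is true.
  18. (v6 | ~v1 | ~v7) — ~v7 is true.
  19. (~v2 | ~v4) — ~v4 is true.
  20. (~v9 | ~v8 | ~v4) — ~v8 is true.
  21. (v1 | ~v2 | ~v7) — ~v7 is true.
  22. (v5 | v1 | v6) — v1 is true.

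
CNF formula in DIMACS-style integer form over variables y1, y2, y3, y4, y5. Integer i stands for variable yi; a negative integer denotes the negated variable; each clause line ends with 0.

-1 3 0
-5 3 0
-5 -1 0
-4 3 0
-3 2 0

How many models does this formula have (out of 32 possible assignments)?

8

Satisfying assignments:
  y1=F y2=F y3=F y4=F y5=F
  y1=F y2=T y3=F y4=F y5=F
  y1=F y2=T y3=T y4=F y5=F
  y1=F y2=T y3=T y4=F y5=T
  y1=F y2=T y3=T y4=T y5=F
  y1=F y2=T y3=T y4=T y5=T
  y1=T y2=T y3=T y4=F y5=F
  y1=T y2=T y3=T y4=T y5=F
That's 8 in total.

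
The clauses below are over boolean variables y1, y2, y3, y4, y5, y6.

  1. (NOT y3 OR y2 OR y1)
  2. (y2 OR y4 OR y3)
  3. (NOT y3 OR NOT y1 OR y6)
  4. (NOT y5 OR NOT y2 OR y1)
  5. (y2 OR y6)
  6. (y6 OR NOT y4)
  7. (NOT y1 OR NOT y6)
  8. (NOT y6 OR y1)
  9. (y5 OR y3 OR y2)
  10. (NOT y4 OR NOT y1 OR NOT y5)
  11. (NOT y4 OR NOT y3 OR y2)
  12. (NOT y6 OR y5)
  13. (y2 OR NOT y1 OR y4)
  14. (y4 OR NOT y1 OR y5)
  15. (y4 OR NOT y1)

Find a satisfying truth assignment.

Try y1 = False.
  then y6 is forced to False.
  then y2 is forced to True.
  then y5 is forced to False.
  then y4 is forced to False.
y3 is now unconstrained; take y3 = True.
Every clause has at least one true literal under this assignment.
Check each clause:
  1. (y2 OR y1 OR NOT y3) — y2 is true.
  2. (y3 OR y4 OR y2) — y2 is true.
  3. (y6 OR NOT y1 OR NOT y3) — NOT y1 is true.
  4. (y1 OR NOT y5 OR NOT y2) — NOT y5 is true.
  5. (y2 OR y6) — y2 is true.
  6. (y6 OR NOT y4) — NOT y4 is true.
  7. (NOT y6 OR NOT y1) — NOT y6 is true.
  8. (y1 OR NOT y6) — NOT y6 is true.
  9. (y3 OR y2 OR y5) — y2 is true.
  10. (NOT y5 OR NOT y1 OR NOT y4) — NOT y5 is true.
  11. (NOT y4 OR y2 OR NOT y3) — y2 is true.
  12. (y5 OR NOT y6) — NOT y6 is true.
  13. (y2 OR NOT y1 OR y4) — y2 is true.
  14. (y5 OR y4 OR NOT y1) — NOT y1 is true.
  15. (NOT y1 OR y4) — NOT y1 is true.

y1=F, y2=T, y3=T, y4=F, y5=F, y6=F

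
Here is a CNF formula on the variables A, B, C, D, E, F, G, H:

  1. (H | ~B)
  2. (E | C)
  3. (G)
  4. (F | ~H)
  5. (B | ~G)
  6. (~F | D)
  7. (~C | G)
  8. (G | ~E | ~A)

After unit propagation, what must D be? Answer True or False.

True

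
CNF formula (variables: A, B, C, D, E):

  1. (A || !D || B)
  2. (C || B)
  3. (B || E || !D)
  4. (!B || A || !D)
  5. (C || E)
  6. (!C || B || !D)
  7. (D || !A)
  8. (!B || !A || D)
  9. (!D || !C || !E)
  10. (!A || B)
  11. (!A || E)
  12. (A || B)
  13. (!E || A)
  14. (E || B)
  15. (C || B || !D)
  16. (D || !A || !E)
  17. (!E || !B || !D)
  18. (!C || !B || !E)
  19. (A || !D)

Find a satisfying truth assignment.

Set A = False and propagate.
  then B is forced to True.
  then D is forced to False.
  then E is forced to False.
  then C is forced to True.

A=0, B=1, C=1, D=0, E=0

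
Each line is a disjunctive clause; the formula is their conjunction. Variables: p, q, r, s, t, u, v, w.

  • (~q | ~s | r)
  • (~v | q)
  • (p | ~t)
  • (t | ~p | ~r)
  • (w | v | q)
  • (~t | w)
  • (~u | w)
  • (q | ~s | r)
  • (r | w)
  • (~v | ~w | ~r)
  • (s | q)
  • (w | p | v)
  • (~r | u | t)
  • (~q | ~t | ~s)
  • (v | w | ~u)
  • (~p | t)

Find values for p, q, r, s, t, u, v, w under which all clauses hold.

p=F, q=T, r=F, s=F, t=F, u=F, v=T, w=T

Check each clause:
  1. (r | ~s | ~q) — ~s is true.
  2. (q | ~v) — q is true.
  3. (p | ~t) — ~t is true.
  4. (t | ~p | ~r) — ~r is true.
  5. (v | q | w) — w is true.
  6. (~t | w) — w is true.
  7. (~u | w) — w is true.
  8. (r | ~s | q) — q is true.
  9. (r | w) — w is true.
  10. (~w | ~v | ~r) — ~r is true.
  11. (s | q) — q is true.
  12. (v | p | w) — w is true.
  13. (~r | t | u) — ~r is true.
  14. (~s | ~q | ~t) — ~t is true.
  15. (v | ~u | w) — w is true.
  16. (t | ~p) — ~p is true.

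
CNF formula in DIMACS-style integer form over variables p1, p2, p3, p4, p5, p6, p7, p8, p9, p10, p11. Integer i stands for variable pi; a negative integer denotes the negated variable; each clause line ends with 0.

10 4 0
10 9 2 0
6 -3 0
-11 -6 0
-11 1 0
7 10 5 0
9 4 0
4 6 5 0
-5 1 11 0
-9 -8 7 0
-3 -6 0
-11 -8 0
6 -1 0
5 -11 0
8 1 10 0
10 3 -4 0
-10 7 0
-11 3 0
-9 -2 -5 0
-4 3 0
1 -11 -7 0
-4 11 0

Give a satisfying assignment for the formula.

p1 = T, p2 = T, p3 = F, p4 = F, p5 = F, p6 = T, p7 = T, p8 = T, p9 = T, p10 = T, p11 = F

Branch on p1: take p1 = True.
  then p6 is forced to True.
  then p11 is forced to False.
  then p3 is forced to False.
  then p4 is forced to False.
  then p10 is forced to True.
  then p9 is forced to True.
  then p7 is forced to True.
Set p2 = True and propagate.
  then p5 is forced to False.
p8 is now unconstrained; take p8 = True.
Every clause has at least one true literal under this assignment.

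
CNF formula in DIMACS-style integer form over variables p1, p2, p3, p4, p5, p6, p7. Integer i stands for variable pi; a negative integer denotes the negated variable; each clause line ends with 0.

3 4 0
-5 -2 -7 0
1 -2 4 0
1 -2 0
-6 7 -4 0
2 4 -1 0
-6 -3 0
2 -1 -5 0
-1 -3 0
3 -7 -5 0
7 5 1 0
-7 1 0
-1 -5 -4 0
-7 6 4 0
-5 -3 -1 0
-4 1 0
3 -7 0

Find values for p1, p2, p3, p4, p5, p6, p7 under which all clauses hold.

p1 = T  p2 = F  p3 = F  p4 = T  p5 = F  p6 = F  p7 = F

Try p1 = True.
  then p3 is forced to False.
  then p4 is forced to True.
  then p5 is forced to False.
  then p7 is forced to False.
  then p6 is forced to False.
p2 is now unconstrained; take p2 = False.
Every clause has at least one true literal under this assignment.
Check each clause:
  1. (p4 \/ p3) — p4 is true.
  2. (~p7 \/ ~p5 \/ ~p2) — ~p7 is true.
  3. (~p2 \/ p1 \/ p4) — p1 is true.
  4. (~p2 \/ p1) — p1 is true.
  5. (p7 \/ ~p4 \/ ~p6) — ~p6 is true.
  6. (p2 \/ p4 \/ ~p1) — p4 is true.
  7. (~p6 \/ ~p3) — ~p6 is true.
  8. (~p5 \/ p2 \/ ~p1) — ~p5 is true.
  9. (~p3 \/ ~p1) — ~p3 is true.
  10. (~p7 \/ ~p5 \/ p3) — ~p7 is true.
  11. (p7 \/ p5 \/ p1) — p1 is true.
  12. (~p7 \/ p1) — ~p7 is true.
  13. (~p4 \/ ~p5 \/ ~p1) — ~p5 is true.
  14. (p6 \/ p4 \/ ~p7) — ~p7 is true.
  15. (~p5 \/ ~p3 \/ ~p1) — ~p5 is true.
  16. (p1 \/ ~p4) — p1 is true.
  17. (~p7 \/ p3) — ~p7 is true.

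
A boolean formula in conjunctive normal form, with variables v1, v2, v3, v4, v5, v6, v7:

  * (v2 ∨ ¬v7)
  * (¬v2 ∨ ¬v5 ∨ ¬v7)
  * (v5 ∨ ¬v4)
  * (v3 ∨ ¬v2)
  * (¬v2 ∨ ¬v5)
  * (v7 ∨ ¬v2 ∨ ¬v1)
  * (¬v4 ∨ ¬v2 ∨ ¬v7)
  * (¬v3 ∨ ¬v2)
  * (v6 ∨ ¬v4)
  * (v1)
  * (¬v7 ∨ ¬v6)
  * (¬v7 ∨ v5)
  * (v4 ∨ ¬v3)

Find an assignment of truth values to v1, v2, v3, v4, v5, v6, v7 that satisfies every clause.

v1=1, v2=0, v3=0, v4=0, v5=1, v6=1, v7=0

Unit propagation: (v1) forces v1 = True.
Try v2 = False.
  then v7 is forced to False.
The remaining clauses are satisfied by v3 = False, v4 = False, v5 = True, v6 = True.
Every clause has at least one true literal under this assignment.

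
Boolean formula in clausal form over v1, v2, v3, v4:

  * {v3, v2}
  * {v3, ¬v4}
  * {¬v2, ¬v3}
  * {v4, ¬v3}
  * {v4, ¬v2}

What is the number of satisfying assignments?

Satisfying assignments:
  v1=0 v2=0 v3=1 v4=1
  v1=1 v2=0 v3=1 v4=1
Count: 2.

2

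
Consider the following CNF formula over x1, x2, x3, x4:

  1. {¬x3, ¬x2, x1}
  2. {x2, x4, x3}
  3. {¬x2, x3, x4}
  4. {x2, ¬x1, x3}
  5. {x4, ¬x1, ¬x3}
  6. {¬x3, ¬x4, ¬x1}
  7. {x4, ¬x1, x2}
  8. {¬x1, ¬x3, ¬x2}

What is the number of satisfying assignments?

5

The models are:
  x1=0 x2=0 x3=0 x4=1
  x1=0 x2=0 x3=1 x4=0
  x1=0 x2=0 x3=1 x4=1
  x1=0 x2=1 x3=0 x4=1
  x1=1 x2=1 x3=0 x4=1
Count: 5.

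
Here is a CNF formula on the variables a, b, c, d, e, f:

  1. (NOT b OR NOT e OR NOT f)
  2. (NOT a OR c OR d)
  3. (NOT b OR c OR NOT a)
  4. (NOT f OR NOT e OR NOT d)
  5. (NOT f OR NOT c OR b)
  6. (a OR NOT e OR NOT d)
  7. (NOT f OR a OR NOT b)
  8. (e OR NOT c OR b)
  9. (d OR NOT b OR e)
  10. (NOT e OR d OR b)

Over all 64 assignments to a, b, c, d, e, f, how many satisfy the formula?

Case analysis on b and e:
  b=1, e=1: remaining (a,c,d,f) ∈ {(0,0,0,0); (0,1,0,0); (1,1,0,0); (1,1,1,0)} — 4.
  b=1, e=0: remaining (a,c,d,f) ∈ {(0,0,1,0); (0,1,1,0); (1,1,1,0); (1,1,1,1)} — 4.
  b=0, e=1: remaining (a,c,d,f) ∈ {(1,0,1,0); (1,1,1,0)} — 2.
  b=0, e=0: f free; 3 ways for (a,c,d) × 2^1 = 6.
Total: 4 + 4 + 2 + 6 = 16.

16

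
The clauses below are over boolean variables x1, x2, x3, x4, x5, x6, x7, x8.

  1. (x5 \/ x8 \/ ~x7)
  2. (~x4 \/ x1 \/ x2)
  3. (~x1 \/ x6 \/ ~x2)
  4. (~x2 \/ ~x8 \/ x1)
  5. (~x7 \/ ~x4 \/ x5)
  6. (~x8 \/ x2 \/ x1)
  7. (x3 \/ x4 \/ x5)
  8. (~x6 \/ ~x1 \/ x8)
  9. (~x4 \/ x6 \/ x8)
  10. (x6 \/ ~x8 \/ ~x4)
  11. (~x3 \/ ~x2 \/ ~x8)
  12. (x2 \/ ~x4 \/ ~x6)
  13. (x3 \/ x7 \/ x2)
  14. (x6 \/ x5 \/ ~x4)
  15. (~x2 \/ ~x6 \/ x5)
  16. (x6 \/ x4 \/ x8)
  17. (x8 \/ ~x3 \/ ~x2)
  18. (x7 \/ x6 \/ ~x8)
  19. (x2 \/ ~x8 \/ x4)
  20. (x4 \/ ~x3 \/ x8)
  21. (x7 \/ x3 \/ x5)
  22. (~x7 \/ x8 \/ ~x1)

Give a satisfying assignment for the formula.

x1=0  x2=1  x3=0  x4=1  x5=1  x6=1  x7=1  x8=0

Check each clause:
  1. (~x7 \/ x5 \/ x8) — x5 is true.
  2. (~x4 \/ x1 \/ x2) — x2 is true.
  3. (~x1 \/ x6 \/ ~x2) — x6 is true.
  4. (x1 \/ ~x8 \/ ~x2) — ~x8 is true.
  5. (x5 \/ ~x4 \/ ~x7) — x5 is true.
  6. (x2 \/ ~x8 \/ x1) — ~x8 is true.
  7. (x3 \/ x5 \/ x4) — x4 is true.
  8. (~x6 \/ x8 \/ ~x1) — ~x1 is true.
  9. (x8 \/ ~x4 \/ x6) — x6 is true.
  10. (x6 \/ ~x4 \/ ~x8) — ~x8 is true.
  11. (~x8 \/ ~x2 \/ ~x3) — ~x8 is true.
  12. (~x4 \/ ~x6 \/ x2) — x2 is true.
  13. (x2 \/ x7 \/ x3) — x2 is true.
  14. (x5 \/ x6 \/ ~x4) — x5 is true.
  15. (~x6 \/ x5 \/ ~x2) — x5 is true.
  16. (x8 \/ x4 \/ x6) — x4 is true.
  17. (x8 \/ ~x3 \/ ~x2) — ~x3 is true.
  18. (x6 \/ ~x8 \/ x7) — ~x8 is true.
  19. (x4 \/ ~x8 \/ x2) — ~x8 is true.
  20. (x8 \/ ~x3 \/ x4) — x4 is true.
  21. (x7 \/ x5 \/ x3) — x5 is true.
  22. (~x1 \/ x8 \/ ~x7) — ~x1 is true.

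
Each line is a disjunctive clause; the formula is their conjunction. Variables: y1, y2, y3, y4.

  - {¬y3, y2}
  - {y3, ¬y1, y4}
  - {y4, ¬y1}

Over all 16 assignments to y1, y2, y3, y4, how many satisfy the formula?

9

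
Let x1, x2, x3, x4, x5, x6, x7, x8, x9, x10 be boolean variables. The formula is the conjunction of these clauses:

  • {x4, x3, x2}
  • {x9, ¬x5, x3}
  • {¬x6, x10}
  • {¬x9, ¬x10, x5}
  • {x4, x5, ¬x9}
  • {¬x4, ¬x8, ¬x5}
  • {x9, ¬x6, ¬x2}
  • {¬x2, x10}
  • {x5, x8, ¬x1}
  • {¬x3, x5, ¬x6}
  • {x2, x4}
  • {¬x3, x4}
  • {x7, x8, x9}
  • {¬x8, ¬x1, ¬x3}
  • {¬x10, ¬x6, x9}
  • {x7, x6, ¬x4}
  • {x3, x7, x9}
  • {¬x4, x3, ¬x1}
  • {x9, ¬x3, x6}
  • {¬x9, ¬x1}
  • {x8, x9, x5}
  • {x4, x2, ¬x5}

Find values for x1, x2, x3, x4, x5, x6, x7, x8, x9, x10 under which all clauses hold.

x1=0  x2=0  x3=0  x4=1  x5=0  x6=0  x7=1  x8=0  x9=1  x10=0

Pure literal: x1 appears only negated; assign x1 = False.
Pure literal: x7 appears only positively; assign x7 = True.
Try x2 = False.
  then x4 is forced to True.
The remaining clauses are satisfied by x3 = False, x5 = False, x6 = False, x8 = False, x9 = True, x10 = False.
Every clause has at least one true literal under this assignment.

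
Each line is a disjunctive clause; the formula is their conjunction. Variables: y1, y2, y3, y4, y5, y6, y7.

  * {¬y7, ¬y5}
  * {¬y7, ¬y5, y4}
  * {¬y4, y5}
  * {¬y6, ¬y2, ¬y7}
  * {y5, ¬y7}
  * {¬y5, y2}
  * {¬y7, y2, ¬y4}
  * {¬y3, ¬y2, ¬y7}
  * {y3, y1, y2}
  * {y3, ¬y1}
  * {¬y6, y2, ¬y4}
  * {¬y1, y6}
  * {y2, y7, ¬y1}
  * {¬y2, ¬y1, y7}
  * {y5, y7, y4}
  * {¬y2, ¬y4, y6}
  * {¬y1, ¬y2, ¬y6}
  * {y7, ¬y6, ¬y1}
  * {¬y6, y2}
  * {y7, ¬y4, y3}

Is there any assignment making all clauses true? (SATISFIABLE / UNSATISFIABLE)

Branch on y1: take y1 = False.
Try y2 = True.
The remaining clauses are satisfied by y3 = False, y4 = False, y5 = True, y6 = True, y7 = False.
Every clause has at least one true literal under this assignment.
So y1=0, y2=1, y3=0, y4=0, y5=1, y6=1, y7=0 is a satisfying assignment.

SATISFIABLE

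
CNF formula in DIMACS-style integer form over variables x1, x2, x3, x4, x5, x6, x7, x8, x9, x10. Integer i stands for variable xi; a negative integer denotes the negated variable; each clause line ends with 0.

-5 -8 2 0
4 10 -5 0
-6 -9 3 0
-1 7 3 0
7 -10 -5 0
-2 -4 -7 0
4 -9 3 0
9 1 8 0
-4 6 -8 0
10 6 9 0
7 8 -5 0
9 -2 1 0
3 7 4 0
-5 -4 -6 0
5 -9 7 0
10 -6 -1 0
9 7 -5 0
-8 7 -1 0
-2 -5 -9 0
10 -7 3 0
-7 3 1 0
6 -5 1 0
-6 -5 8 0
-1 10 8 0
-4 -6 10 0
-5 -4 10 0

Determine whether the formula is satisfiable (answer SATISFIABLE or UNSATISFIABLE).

SATISFIABLE

Pure literal: x3 appears only positively; assign x3 = True.
Try x1 = True.
The remaining clauses are satisfied by x2 = False, x4 = True, x5 = False, x6 = False, x7 = False, x8 = False, x9 = False, x10 = True.
Every clause has at least one true literal under this assignment.
So x1=True, x2=False, x3=True, x4=True, x5=False, x6=False, x7=False, x8=False, x9=False, x10=True is a satisfying assignment.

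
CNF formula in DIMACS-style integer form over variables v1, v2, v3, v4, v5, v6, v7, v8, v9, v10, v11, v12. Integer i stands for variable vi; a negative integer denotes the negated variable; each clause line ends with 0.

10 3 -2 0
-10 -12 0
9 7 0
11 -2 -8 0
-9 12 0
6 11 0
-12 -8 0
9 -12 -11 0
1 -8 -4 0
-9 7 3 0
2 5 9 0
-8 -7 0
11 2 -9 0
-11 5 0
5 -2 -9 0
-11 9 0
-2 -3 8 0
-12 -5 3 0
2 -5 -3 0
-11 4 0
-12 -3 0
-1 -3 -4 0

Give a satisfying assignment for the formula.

v6 occurs only positively in the remaining clauses — set v6 = True.
Branch on v1: take v1 = True.
Try v2 = True.
Set v3 = False and propagate.
  then v10 is forced to True.
  then v12 is forced to False.
  then v9 is forced to False.
  then v7 is forced to True.
  then v8 is forced to False.
  then v11 is forced to False.
v4, v5 are now unconstrained; take v4 = False, v5 = True.
Every clause has at least one true literal under this assignment.

v1=True  v2=True  v3=False  v4=False  v5=True  v6=True  v7=True  v8=False  v9=False  v10=True  v11=False  v12=False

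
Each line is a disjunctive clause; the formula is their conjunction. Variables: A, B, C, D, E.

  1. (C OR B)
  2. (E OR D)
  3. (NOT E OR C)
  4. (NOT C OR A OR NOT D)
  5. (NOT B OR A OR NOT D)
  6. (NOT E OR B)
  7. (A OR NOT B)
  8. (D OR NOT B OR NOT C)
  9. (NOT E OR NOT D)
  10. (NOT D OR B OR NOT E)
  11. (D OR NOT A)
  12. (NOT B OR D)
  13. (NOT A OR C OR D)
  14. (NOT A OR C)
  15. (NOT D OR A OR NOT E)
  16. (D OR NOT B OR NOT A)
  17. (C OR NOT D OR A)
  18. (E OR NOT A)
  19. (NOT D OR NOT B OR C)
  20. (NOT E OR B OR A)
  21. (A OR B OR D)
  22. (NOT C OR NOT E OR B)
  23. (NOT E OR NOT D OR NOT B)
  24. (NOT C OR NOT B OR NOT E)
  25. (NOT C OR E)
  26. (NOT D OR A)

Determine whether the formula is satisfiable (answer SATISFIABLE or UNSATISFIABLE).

D = True:
  propagation gives E=False, A=False; an empty clause results — contradiction.
D = False:
  propagation gives E=True, C=True, B=True; an empty clause results — contradiction.
Every branch closes, so no satisfying assignment exists.

UNSATISFIABLE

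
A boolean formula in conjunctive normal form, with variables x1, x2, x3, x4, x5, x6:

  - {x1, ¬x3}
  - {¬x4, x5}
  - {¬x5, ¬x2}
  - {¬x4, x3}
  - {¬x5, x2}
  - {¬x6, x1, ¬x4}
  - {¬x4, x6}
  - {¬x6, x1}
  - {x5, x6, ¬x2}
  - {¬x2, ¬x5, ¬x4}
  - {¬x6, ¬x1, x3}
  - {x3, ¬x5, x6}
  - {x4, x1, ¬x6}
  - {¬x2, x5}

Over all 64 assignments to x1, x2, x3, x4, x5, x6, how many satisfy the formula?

4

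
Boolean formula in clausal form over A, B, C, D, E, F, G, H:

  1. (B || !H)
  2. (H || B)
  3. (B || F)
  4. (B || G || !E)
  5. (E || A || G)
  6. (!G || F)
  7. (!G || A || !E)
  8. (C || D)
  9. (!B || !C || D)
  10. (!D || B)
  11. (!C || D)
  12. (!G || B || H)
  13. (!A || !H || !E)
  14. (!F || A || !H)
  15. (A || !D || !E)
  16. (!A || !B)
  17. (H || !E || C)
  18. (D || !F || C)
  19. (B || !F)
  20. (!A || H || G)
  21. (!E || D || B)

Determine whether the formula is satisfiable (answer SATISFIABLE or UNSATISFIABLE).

SATISFIABLE

Branch on A: take A = False.
Branch on B: take B = True.
The remaining clauses are satisfied by C = False, D = True, E = False, F = True, G = True, H = False.
Every clause has at least one true literal under this assignment.
So A=F  B=T  C=F  D=T  E=F  F=T  G=T  H=F is a satisfying assignment.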